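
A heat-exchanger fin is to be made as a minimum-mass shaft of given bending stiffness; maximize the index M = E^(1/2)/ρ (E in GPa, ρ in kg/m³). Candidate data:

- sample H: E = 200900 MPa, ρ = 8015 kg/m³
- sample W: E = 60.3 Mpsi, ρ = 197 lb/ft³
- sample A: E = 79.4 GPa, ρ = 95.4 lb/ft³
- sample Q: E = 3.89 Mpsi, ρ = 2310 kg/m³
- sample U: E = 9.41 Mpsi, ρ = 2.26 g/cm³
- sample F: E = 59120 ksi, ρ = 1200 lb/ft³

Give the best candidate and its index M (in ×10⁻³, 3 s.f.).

sample W, M = 6.46×10⁻³

Putting every candidate on a common basis:
  sample H: E = 200.9 GPa, ρ = 8015 kg/m³
  sample W: E = 415.8 GPa, ρ = 3156 kg/m³
  sample A: E = 79.40 GPa, ρ = 1528 kg/m³
  sample Q: E = 26.82 GPa, ρ = 2310 kg/m³
  sample U: E = 64.88 GPa, ρ = 2260 kg/m³
  sample F: E = 407.6 GPa, ρ = 19220 kg/m³
  sample W: M = 6.46×10⁻³
  sample A: M = 5.83×10⁻³
  sample U: M = 3.56×10⁻³
  sample Q: M = 2.24×10⁻³
  sample H: M = 1.77×10⁻³
  sample F: M = 1.05×10⁻³
The maximum is for sample W.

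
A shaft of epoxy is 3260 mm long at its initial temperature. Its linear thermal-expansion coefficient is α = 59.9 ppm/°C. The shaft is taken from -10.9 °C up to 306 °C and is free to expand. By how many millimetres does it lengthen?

61.9 mm

ΔT = 306 − (-10.9) = 316.9 K.
ΔL = α·L₀·ΔT = 59.9×10⁻⁶ × 3260 mm × 316.9 K = 61.9 mm.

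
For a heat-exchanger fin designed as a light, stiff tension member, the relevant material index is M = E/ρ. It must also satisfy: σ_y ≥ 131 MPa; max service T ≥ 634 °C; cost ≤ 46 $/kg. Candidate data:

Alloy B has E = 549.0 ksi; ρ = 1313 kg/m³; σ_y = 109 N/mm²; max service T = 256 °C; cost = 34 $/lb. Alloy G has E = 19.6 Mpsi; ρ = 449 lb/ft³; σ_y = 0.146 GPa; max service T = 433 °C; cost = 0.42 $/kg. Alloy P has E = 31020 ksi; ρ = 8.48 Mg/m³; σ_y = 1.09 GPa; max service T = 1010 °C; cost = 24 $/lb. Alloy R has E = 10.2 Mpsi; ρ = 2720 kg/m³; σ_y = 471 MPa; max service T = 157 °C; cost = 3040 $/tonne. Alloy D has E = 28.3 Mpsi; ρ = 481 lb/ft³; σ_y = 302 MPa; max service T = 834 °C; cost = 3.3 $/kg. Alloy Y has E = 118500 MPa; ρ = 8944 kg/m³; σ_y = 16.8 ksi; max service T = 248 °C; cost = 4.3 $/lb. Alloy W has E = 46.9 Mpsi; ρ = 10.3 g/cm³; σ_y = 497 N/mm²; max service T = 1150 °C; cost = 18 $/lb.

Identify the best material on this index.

alloy W

Screen on constraints: σ_y ≥ 131 MPa; max service T ≥ 634 °C; cost ≤ 46 $/kg. Survivors: alloy D, alloy W.
Normalizing units and computing the index:
  alloy D: E = 195.1 GPa, ρ = 7705 kg/m³
  alloy W: E = 323.4 GPa, ρ = 10300 kg/m³
  alloy W: M = 31.4 MN·m/kg
  alloy D: M = 25.3 MN·m/kg
Highest index: alloy W.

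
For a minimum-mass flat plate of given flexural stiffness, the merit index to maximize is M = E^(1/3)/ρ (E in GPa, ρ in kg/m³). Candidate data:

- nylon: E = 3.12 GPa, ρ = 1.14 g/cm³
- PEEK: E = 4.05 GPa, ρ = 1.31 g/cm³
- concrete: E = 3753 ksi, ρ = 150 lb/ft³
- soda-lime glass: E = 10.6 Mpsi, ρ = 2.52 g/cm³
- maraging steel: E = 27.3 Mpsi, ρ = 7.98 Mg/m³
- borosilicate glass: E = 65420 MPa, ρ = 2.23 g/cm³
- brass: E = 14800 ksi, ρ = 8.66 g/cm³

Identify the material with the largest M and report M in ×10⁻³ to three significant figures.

After converting to SI:
  nylon: E = 3.120 GPa, ρ = 1140 kg/m³
  PEEK: E = 4.050 GPa, ρ = 1310 kg/m³
  concrete: E = 25.88 GPa, ρ = 2403 kg/m³
  soda-lime glass: E = 73.08 GPa, ρ = 2520 kg/m³
  maraging steel: E = 188.2 GPa, ρ = 7980 kg/m³
  borosilicate glass: E = 65.42 GPa, ρ = 2230 kg/m³
  brass: E = 102.0 GPa, ρ = 8660 kg/m³
  borosilicate glass: M = 1.81×10⁻³
  soda-lime glass: M = 1.66×10⁻³
  nylon: M = 1.28×10⁻³
  concrete: M = 1.23×10⁻³
  PEEK: M = 1.22×10⁻³
  maraging steel: M = 0.718×10⁻³
  brass: M = 0.540×10⁻³
Borosilicate glass has the largest M.

borosilicate glass, M = 1.81×10⁻³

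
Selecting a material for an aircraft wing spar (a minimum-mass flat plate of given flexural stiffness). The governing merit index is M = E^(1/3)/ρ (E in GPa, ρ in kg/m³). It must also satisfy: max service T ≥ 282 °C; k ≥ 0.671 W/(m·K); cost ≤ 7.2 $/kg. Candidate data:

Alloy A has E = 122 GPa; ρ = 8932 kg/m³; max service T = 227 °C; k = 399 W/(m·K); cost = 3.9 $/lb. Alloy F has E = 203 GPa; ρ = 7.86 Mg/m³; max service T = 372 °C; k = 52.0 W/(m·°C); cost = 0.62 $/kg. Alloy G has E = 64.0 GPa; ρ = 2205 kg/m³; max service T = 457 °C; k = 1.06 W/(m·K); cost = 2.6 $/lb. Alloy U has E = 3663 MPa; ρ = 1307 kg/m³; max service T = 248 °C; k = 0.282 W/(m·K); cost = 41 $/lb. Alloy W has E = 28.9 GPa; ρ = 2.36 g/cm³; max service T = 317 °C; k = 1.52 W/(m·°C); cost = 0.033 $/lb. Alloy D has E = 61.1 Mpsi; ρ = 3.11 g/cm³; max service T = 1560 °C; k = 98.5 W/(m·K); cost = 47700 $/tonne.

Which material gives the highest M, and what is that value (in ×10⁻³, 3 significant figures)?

alloy G, M = 1.81×10⁻³

Screen on constraints: max service T ≥ 282 °C; k ≥ 0.671 W/(m·K); cost ≤ 7.2 $/kg. Survivors: alloy F, alloy G, alloy W.
Putting every candidate on a common basis:
  alloy F: E = 203.0 GPa, ρ = 7860 kg/m³
  alloy G: E = 64.00 GPa, ρ = 2205 kg/m³
  alloy W: E = 28.90 GPa, ρ = 2360 kg/m³
  alloy G: M = 1.81×10⁻³
  alloy W: M = 1.30×10⁻³
  alloy F: M = 0.748×10⁻³
Alloy G ranks first.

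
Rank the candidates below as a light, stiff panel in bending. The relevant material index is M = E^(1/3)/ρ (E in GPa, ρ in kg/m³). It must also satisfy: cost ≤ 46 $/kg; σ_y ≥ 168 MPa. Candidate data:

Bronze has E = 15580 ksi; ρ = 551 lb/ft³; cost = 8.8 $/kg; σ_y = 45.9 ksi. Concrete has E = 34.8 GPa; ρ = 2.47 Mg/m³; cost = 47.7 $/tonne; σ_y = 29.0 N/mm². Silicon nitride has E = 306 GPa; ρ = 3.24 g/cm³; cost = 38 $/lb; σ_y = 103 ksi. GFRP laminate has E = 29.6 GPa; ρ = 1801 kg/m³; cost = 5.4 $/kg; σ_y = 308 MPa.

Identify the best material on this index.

Screen on constraints: cost ≤ 46 $/kg; σ_y ≥ 168 MPa. Survivors: bronze, GFRP laminate.
In SI units:
  bronze: E = 107.4 GPa, ρ = 8826 kg/m³
  GFRP laminate: E = 29.60 GPa, ρ = 1801 kg/m³
  GFRP laminate: M = 1.72×10⁻³
  bronze: M = 0.539×10⁻³
Highest index: GFRP laminate.

GFRP laminate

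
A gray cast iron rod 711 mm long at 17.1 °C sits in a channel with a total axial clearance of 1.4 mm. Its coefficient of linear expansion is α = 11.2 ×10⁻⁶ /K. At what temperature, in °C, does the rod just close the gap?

193 °C

α·L₀·ΔT = 1.4 mm ⇒ ΔT = 1.4 / (11.2×10⁻⁶ × 711.0) = 175.8 K.
T = 17.1 + 175.8 = 192.9 °C.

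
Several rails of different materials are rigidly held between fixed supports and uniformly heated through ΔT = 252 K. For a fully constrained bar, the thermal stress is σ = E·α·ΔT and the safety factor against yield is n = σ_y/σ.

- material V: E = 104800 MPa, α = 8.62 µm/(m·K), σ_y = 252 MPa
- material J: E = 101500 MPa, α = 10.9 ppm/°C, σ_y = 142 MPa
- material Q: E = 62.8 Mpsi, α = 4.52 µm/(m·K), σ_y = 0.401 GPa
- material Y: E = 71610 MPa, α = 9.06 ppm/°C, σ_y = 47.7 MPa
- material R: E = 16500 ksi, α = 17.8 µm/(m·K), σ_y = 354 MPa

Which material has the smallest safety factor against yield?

Per material, after unit conversion:
  material V: E = 104.8, α = 8.62, σ_y = 252.0 → σ = 228 MPa, n = 1.11
  material J: E = 101.5, α = 10.9, σ_y = 142.0 → σ = 279 MPa, n = 0.509
  material Q: E = 433.0, α = 4.52, σ_y = 401.0 → σ = 493 MPa, n = 0.813
  material Y: E = 71.61, α = 9.06, σ_y = 47.70 → σ = 163 MPa, n = 0.292
  material R: E = 113.8, α = 17.8, σ_y = 354.0 → σ = 510 MPa, n = 0.694
Smallest n: material Y with n = 0.292.

material Y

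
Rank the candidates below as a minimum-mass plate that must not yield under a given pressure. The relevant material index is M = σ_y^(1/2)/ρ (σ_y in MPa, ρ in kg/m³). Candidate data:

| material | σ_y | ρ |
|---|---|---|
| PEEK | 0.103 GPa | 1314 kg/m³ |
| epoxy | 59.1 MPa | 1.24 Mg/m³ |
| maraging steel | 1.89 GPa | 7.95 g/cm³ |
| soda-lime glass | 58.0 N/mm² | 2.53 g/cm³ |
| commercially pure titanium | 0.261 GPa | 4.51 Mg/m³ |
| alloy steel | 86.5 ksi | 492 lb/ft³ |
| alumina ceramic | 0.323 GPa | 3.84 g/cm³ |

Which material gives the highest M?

Putting every candidate on a common basis:
  PEEK: σ_y = 103.0 MPa, ρ = 1314 kg/m³
  epoxy: σ_y = 59.10 MPa, ρ = 1240 kg/m³
  maraging steel: σ_y = 1890 MPa, ρ = 7950 kg/m³
  soda-lime glass: σ_y = 58.00 MPa, ρ = 2530 kg/m³
  commercially pure titanium: σ_y = 261.0 MPa, ρ = 4510 kg/m³
  alloy steel: σ_y = 596.4 MPa, ρ = 7881 kg/m³
  alumina ceramic: σ_y = 323.0 MPa, ρ = 3840 kg/m³
  PEEK: M = 7.72×10⁻³
  epoxy: M = 6.20×10⁻³
  maraging steel: M = 5.47×10⁻³
  alumina ceramic: M = 4.68×10⁻³
  commercially pure titanium: M = 3.58×10⁻³
  alloy steel: M = 3.10×10⁻³
  soda-lime glass: M = 3.01×10⁻³
The maximum is for PEEK.

PEEK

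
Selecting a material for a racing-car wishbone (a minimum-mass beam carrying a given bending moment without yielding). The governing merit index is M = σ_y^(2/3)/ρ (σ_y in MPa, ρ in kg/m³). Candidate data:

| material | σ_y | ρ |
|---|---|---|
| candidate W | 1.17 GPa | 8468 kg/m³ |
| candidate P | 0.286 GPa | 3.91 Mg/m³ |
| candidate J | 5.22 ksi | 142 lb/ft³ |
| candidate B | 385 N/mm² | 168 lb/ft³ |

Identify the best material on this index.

candidate B

Normalizing units and computing the index:
  candidate W: σ_y = 1170 MPa, ρ = 8468 kg/m³
  candidate P: σ_y = 286.0 MPa, ρ = 3910 kg/m³
  candidate J: σ_y = 35.99 MPa, ρ = 2275 kg/m³
  candidate B: σ_y = 385.0 MPa, ρ = 2691 kg/m³
  candidate B: M = 19.7×10⁻³
  candidate W: M = 13.1×10⁻³
  candidate P: M = 11.1×10⁻³
  candidate J: M = 4.79×10⁻³
Candidate B has the largest M.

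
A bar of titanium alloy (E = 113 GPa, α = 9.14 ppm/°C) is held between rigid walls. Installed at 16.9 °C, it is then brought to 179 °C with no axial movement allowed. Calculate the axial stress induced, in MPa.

167 MPa

ΔT = 162.1 K. Constrained thermal stress σ = E·α·ΔT = 113.0×10³ MPa × 9.14×10⁻⁶ × 162.1 = 167 MPa (compressive).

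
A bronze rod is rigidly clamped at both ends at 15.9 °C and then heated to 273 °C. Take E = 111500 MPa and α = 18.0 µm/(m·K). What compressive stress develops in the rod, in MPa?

516 MPa

E = 111500 MPa = 111.5 GPa.
ΔT = 257.1 K. Constrained thermal stress σ = E·α·ΔT = 111.5×10³ MPa × 18.0×10⁻⁶ × 257.1 = 516 MPa (compressive).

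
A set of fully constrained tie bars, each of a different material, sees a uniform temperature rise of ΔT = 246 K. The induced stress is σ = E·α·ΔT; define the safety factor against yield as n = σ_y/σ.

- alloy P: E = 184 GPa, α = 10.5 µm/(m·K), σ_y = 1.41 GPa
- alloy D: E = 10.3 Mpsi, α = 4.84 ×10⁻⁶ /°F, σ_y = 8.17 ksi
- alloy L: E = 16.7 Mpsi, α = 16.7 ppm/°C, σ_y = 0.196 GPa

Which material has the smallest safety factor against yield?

alloy D

Converting E to GPa, α to ×10⁻⁶/K, σ_y to MPa, then σ and n for each:
  alloy P: E = 184.0, α = 10.5, σ_y = 1410 → σ = 475 MPa, n = 2.97
  alloy D: E = 71.02, α = 8.71, σ_y = 56.33 → σ = 152 MPa, n = 0.370
  alloy L: E = 115.1, α = 16.7, σ_y = 196.0 → σ = 473 MPa, n = 0.414
The minimum is alloy D at n = 0.370.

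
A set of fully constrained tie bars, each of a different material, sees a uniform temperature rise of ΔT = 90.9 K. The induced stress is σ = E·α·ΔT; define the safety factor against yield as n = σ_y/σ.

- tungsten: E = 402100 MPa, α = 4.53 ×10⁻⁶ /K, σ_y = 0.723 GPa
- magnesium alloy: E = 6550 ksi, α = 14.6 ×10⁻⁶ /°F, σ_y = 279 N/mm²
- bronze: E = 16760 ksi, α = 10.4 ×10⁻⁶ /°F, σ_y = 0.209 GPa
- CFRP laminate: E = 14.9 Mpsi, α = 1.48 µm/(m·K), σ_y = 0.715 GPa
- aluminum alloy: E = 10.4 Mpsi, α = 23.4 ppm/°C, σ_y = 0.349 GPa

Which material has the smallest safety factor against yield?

Per material, after unit conversion:
  tungsten: E = 402.1, α = 4.53, σ_y = 723.0 → σ = 166 MPa, n = 4.37
  magnesium alloy: E = 45.16, α = 26.3, σ_y = 279.0 → σ = 108 MPa, n = 2.59
  bronze: E = 115.6, α = 18.7, σ_y = 209.0 → σ = 197 MPa, n = 1.06
  CFRP laminate: E = 102.7, α = 1.48, σ_y = 715.0 → σ = 13.8 MPa, n = 51.7
  aluminum alloy: E = 71.71, α = 23.4, σ_y = 349.0 → σ = 153 MPa, n = 2.29
The minimum is bronze at n = 1.06.

bronze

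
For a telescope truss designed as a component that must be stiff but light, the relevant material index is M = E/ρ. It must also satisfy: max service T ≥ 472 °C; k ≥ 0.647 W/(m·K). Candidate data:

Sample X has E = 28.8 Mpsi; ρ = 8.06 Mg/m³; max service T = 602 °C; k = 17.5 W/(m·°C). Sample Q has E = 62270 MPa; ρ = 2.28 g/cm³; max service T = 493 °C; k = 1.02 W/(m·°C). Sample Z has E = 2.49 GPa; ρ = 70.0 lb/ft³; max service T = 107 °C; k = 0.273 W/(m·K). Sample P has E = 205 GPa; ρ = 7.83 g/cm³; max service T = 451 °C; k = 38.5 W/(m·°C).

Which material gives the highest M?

Screen on constraints: max service T ≥ 472 °C; k ≥ 0.647 W/(m·K). Survivors: sample X, sample Q.
Convert each candidate to consistent units, then evaluate M:
  sample X: E = 198.6 GPa, ρ = 8060 kg/m³
  sample Q: E = 62.27 GPa, ρ = 2280 kg/m³
  sample Q: M = 27.3 MN·m/kg
  sample X: M = 24.6 MN·m/kg
Sample Q has the largest M.

sample Q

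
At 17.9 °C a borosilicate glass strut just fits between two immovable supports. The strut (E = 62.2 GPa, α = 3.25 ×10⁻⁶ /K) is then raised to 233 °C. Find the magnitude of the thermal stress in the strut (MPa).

ΔT = 215.1 K. Constrained thermal stress σ = E·α·ΔT = 62.20×10³ MPa × 3.25×10⁻⁶ × 215.1 = 43.5 MPa (compressive).

43.5 MPa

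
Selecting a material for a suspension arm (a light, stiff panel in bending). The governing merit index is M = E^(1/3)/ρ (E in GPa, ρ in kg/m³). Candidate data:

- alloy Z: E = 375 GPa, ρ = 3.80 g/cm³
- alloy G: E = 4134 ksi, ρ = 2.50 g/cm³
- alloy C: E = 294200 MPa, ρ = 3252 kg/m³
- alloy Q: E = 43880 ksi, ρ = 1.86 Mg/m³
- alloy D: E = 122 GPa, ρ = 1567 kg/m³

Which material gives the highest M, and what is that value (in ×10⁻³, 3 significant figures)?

alloy Q, M = 3.61×10⁻³

After converting to SI:
  alloy Z: E = 375.0 GPa, ρ = 3800 kg/m³
  alloy G: E = 28.50 GPa, ρ = 2500 kg/m³
  alloy C: E = 294.2 GPa, ρ = 3252 kg/m³
  alloy Q: E = 302.5 GPa, ρ = 1860 kg/m³
  alloy D: E = 122.0 GPa, ρ = 1567 kg/m³
  alloy Q: M = 3.61×10⁻³
  alloy D: M = 3.17×10⁻³
  alloy C: M = 2.05×10⁻³
  alloy Z: M = 1.90×10⁻³
  alloy G: M = 1.22×10⁻³
Alloy Q has the largest M.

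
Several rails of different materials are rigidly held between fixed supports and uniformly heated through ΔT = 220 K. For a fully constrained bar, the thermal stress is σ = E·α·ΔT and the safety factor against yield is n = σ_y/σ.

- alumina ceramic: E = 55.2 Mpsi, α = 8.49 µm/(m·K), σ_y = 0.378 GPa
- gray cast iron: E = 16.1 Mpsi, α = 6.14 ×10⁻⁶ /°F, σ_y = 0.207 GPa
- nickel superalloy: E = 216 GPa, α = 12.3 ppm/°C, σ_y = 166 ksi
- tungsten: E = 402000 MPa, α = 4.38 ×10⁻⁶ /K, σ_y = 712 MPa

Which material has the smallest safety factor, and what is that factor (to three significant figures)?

alumina ceramic, n = 0.532

Converting E to GPa, α to ×10⁻⁶/K, σ_y to MPa, then σ and n for each:
  alumina ceramic: E = 380.6, α = 8.49, σ_y = 378.0 → σ = 711 MPa, n = 0.532
  gray cast iron: E = 111.0, α = 11.1, σ_y = 207.0 → σ = 270 MPa, n = 0.767
  nickel superalloy: E = 216.0, α = 12.3, σ_y = 1145 → σ = 584 MPa, n = 1.96
  tungsten: E = 402.0, α = 4.38, σ_y = 712.0 → σ = 387 MPa, n = 1.84
Smallest n: alumina ceramic with n = 0.532.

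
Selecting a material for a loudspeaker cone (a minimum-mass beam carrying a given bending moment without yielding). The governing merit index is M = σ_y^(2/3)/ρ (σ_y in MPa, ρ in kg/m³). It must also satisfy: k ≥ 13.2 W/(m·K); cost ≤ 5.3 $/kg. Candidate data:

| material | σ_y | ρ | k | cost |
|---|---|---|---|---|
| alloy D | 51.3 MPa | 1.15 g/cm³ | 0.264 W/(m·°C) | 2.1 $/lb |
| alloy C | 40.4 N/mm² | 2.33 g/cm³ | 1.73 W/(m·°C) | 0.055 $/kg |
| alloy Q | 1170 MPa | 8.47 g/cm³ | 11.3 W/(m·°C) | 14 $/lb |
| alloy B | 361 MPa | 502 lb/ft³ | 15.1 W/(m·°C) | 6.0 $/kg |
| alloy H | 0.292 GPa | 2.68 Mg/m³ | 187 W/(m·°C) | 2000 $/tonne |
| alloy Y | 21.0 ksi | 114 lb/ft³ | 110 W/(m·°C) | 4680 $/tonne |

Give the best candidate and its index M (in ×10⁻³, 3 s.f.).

alloy H, M = 16.4×10⁻³

Screen on constraints: k ≥ 13.2 W/(m·K); cost ≤ 5.3 $/kg. Survivors: alloy H, alloy Y.
In SI units:
  alloy H: σ_y = 292.0 MPa, ρ = 2680 kg/m³
  alloy Y: σ_y = 144.8 MPa, ρ = 1826 kg/m³
  alloy H: M = 16.4×10⁻³
  alloy Y: M = 15.1×10⁻³
Highest index: alloy H.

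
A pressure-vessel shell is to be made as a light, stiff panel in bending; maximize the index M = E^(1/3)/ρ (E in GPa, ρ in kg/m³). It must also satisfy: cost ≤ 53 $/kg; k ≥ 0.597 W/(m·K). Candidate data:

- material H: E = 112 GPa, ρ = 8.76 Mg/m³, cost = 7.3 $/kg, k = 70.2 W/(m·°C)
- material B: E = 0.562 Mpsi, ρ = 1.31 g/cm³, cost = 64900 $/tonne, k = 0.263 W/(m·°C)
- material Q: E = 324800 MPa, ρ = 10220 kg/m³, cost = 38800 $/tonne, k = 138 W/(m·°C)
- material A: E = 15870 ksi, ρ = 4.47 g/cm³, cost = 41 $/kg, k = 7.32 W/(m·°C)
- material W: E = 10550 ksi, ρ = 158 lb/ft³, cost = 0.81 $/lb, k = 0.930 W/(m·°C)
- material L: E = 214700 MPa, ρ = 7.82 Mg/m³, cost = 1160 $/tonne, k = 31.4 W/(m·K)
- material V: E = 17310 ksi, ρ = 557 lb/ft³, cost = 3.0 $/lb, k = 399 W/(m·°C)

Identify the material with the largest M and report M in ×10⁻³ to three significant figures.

Screen on constraints: cost ≤ 53 $/kg; k ≥ 0.597 W/(m·K). Survivors: material H, material Q, material A, material W, material L, material V.
Convert each candidate to consistent units, then evaluate M:
  material H: E = 112.0 GPa, ρ = 8760 kg/m³
  material Q: E = 324.8 GPa, ρ = 10220 kg/m³
  material A: E = 109.4 GPa, ρ = 4470 kg/m³
  material W: E = 72.74 GPa, ρ = 2531 kg/m³
  material L: E = 214.7 GPa, ρ = 7820 kg/m³
  material V: E = 119.3 GPa, ρ = 8922 kg/m³
  material W: M = 1.65×10⁻³
  material A: M = 1.07×10⁻³
  material L: M = 0.766×10⁻³
  material Q: M = 0.673×10⁻³
  material V: M = 0.552×10⁻³
  material H: M = 0.550×10⁻³
Material W ranks first.

material W, M = 1.65×10⁻³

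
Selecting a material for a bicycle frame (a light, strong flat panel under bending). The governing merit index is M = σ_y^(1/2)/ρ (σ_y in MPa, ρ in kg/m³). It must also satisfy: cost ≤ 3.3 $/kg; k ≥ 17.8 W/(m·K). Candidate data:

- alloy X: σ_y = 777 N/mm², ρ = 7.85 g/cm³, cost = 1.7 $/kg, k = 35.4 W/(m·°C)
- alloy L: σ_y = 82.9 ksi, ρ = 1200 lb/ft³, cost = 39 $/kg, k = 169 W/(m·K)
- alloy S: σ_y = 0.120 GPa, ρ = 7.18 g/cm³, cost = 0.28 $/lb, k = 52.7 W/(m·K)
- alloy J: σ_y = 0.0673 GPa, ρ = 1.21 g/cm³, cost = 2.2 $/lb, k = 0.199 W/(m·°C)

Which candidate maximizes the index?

Screen on constraints: cost ≤ 3.3 $/kg; k ≥ 17.8 W/(m·K). Survivors: alloy X, alloy S.
Convert each candidate to consistent units, then evaluate M:
  alloy X: σ_y = 777.0 MPa, ρ = 7850 kg/m³
  alloy S: σ_y = 120.0 MPa, ρ = 7180 kg/m³
  alloy X: M = 3.55×10⁻³
  alloy S: M = 1.53×10⁻³
The maximum is for alloy X.

alloy X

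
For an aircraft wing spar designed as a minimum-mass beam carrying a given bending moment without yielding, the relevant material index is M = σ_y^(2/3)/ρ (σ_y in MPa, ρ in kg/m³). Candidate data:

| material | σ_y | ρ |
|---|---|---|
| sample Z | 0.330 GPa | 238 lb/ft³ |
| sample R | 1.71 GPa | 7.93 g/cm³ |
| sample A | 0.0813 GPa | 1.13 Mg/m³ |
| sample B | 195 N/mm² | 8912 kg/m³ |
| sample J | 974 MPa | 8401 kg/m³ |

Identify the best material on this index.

Putting every candidate on a common basis:
  sample Z: σ_y = 330.0 MPa, ρ = 3812 kg/m³
  sample R: σ_y = 1710 MPa, ρ = 7930 kg/m³
  sample A: σ_y = 81.30 MPa, ρ = 1130 kg/m³
  sample B: σ_y = 195.0 MPa, ρ = 8912 kg/m³
  sample J: σ_y = 974.0 MPa, ρ = 8401 kg/m³
  sample R: M = 18.0×10⁻³
  sample A: M = 16.6×10⁻³
  sample Z: M = 12.5×10⁻³
  sample J: M = 11.7×10⁻³
  sample B: M = 3.77×10⁻³
The maximum is for sample R.

sample R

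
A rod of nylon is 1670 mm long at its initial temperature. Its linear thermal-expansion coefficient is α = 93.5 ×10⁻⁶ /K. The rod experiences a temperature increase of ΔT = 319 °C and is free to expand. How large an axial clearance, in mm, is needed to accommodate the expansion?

ΔL = α·L₀·ΔT = 93.5×10⁻⁶ × 1670 mm × 319.0 K = 49.8 mm.

49.8 mm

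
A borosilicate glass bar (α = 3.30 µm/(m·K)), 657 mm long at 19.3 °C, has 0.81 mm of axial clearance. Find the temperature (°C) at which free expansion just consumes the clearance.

393 °C

α·L₀·ΔT = 0.81 mm ⇒ ΔT = 0.81 / (3.30×10⁻⁶ × 657.0) = 373.6 K.
T = 19.3 + 373.6 = 392.9 °C.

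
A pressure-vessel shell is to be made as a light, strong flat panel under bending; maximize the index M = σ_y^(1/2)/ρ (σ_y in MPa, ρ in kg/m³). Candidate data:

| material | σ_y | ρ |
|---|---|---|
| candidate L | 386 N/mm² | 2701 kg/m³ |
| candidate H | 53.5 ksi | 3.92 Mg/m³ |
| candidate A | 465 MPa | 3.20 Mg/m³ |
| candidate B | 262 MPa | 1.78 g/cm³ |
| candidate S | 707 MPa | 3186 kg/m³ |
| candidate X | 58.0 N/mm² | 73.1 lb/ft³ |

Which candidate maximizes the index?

candidate B

Putting every candidate on a common basis:
  candidate L: σ_y = 386.0 MPa, ρ = 2701 kg/m³
  candidate H: σ_y = 368.9 MPa, ρ = 3920 kg/m³
  candidate A: σ_y = 465.0 MPa, ρ = 3200 kg/m³
  candidate B: σ_y = 262.0 MPa, ρ = 1780 kg/m³
  candidate S: σ_y = 707.0 MPa, ρ = 3186 kg/m³
  candidate X: σ_y = 58.00 MPa, ρ = 1171 kg/m³
  candidate B: M = 9.09×10⁻³
  candidate S: M = 8.35×10⁻³
  candidate L: M = 7.27×10⁻³
  candidate A: M = 6.74×10⁻³
  candidate X: M = 6.50×10⁻³
  candidate H: M = 4.90×10⁻³
Highest index: candidate B.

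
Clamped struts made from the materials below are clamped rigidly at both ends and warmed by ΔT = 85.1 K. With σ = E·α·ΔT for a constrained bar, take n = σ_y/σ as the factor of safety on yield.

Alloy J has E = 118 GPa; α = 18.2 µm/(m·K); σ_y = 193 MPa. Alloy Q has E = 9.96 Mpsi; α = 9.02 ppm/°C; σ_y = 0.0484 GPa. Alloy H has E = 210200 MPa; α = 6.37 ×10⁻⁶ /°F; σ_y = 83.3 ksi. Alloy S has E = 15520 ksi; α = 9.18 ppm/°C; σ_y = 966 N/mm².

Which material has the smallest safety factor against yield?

In consistent units (E in GPa, α in ×10⁻⁶/K, σ_y in MPa):
  alloy J: E = 118.0, α = 18.2, σ_y = 193.0 → σ = 183 MPa, n = 1.06
  alloy Q: E = 68.67, α = 9.02, σ_y = 48.40 → σ = 52.7 MPa, n = 0.918
  alloy H: E = 210.2, α = 11.5, σ_y = 574.3 → σ = 205 MPa, n = 2.80
  alloy S: E = 107.0, α = 9.18, σ_y = 966.0 → σ = 83.6 MPa, n = 11.6
Alloy Q has the lowest safety factor, n = 0.918.

alloy Q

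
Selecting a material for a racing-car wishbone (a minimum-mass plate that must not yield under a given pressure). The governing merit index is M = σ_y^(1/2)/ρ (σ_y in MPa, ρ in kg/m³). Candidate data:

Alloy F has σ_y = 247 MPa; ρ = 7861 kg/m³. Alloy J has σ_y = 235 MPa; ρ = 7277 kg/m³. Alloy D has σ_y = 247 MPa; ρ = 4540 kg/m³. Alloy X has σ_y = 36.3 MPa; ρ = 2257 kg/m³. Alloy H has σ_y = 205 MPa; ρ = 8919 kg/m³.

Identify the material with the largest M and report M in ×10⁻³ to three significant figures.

alloy D, M = 3.46×10⁻³

Evaluate M for each candidate:
  alloy D: M = 3.46×10⁻³
  alloy X: M = 2.67×10⁻³
  alloy J: M = 2.11×10⁻³
  alloy F: M = 2.00×10⁻³
  alloy H: M = 1.61×10⁻³
The maximum is for alloy D.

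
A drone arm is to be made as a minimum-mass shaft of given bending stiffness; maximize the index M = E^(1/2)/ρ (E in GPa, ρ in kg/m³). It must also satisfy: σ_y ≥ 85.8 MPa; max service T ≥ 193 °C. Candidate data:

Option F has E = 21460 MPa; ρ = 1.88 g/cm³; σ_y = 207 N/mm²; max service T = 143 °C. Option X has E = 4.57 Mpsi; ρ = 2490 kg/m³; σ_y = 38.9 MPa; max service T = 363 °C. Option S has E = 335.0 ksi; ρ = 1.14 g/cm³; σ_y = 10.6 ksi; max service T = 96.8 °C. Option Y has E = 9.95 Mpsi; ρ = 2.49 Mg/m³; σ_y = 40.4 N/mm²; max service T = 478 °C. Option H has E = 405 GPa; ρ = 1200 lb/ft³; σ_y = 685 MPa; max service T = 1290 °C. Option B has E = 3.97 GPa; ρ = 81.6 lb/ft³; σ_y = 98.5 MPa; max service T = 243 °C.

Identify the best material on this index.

Screen on constraints: σ_y ≥ 85.8 MPa; max service T ≥ 193 °C. Survivors: option H, option B.
In SI units:
  option H: E = 405.0 GPa, ρ = 19220 kg/m³
  option B: E = 3.970 GPa, ρ = 1307 kg/m³
  option B: M = 1.52×10⁻³
  option H: M = 1.05×10⁻³
Highest index: option B.

option B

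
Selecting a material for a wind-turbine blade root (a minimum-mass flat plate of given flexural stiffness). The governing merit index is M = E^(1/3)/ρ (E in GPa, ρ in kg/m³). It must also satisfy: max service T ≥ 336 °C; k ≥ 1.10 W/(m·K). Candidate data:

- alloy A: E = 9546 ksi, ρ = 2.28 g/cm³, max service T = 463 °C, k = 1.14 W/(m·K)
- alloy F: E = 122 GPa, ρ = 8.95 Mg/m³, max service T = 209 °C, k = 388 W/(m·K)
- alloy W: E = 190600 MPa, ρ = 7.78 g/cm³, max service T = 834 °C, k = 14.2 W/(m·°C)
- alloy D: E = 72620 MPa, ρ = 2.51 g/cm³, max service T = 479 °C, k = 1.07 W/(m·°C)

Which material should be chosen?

alloy A

Screen on constraints: max service T ≥ 336 °C; k ≥ 1.10 W/(m·K). Survivors: alloy A, alloy W.
In SI units:
  alloy A: E = 65.82 GPa, ρ = 2280 kg/m³
  alloy W: E = 190.6 GPa, ρ = 7780 kg/m³
  alloy A: M = 1.77×10⁻³
  alloy W: M = 0.740×10⁻³
Highest index: alloy A.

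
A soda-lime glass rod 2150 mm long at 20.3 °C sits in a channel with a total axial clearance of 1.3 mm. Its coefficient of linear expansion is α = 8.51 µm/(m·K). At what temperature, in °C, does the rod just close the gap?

α·L₀·ΔT = 1.3 mm ⇒ ΔT = 1.3 / (8.51×10⁻⁶ × 2150.0) = 71.05 K.
T = 20.3 + 71.05 = 91.35 °C.

91.4 °C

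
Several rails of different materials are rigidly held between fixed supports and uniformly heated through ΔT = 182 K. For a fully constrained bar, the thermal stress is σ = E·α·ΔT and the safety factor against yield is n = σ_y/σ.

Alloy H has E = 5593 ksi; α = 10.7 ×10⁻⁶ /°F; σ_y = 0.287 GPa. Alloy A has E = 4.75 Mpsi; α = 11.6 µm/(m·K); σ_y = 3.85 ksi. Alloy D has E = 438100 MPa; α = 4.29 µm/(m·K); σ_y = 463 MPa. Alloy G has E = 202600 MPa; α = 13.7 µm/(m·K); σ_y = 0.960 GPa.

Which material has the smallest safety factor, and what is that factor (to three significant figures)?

alloy A, n = 0.384

Per material, after unit conversion:
  alloy H: E = 38.56, α = 19.3, σ_y = 287.0 → σ = 135 MPa, n = 2.12
  alloy A: E = 32.75, α = 11.6, σ_y = 26.54 → σ = 69.1 MPa, n = 0.384
  alloy D: E = 438.1, α = 4.29, σ_y = 463.0 → σ = 342 MPa, n = 1.35
  alloy G: E = 202.6, α = 13.7, σ_y = 960.0 → σ = 505 MPa, n = 1.90
The minimum is alloy A at n = 0.384.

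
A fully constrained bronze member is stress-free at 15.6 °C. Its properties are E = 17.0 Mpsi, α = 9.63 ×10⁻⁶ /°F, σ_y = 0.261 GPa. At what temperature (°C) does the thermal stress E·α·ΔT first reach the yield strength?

144 °C

E = 17.0 Mpsi = 117.2 GPa.
α = 9.63×10⁻⁶/°F × 9/5 = 17.3×10⁻⁶/K.
σ_y = 0.261 GPa = 261.0 MPa.
E·α·ΔT = 261.0 MPa ⇒ ΔT = 261.0 / (117.2×10³ × 17.3×10⁻⁶) = 128.5 K.
T = 15.6 + 128.5 = 144.1 °C.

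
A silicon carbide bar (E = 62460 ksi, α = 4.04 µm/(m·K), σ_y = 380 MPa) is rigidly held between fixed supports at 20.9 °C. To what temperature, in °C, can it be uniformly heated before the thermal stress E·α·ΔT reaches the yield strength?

239 °C

E = 62460 ksi = 430.6 GPa.
E·α·ΔT = 380.0 MPa ⇒ ΔT = 380.0 / (430.6×10³ × 4.04×10⁻⁶) = 218.4 K.
T = 20.9 + 218.4 = 239.3 °C.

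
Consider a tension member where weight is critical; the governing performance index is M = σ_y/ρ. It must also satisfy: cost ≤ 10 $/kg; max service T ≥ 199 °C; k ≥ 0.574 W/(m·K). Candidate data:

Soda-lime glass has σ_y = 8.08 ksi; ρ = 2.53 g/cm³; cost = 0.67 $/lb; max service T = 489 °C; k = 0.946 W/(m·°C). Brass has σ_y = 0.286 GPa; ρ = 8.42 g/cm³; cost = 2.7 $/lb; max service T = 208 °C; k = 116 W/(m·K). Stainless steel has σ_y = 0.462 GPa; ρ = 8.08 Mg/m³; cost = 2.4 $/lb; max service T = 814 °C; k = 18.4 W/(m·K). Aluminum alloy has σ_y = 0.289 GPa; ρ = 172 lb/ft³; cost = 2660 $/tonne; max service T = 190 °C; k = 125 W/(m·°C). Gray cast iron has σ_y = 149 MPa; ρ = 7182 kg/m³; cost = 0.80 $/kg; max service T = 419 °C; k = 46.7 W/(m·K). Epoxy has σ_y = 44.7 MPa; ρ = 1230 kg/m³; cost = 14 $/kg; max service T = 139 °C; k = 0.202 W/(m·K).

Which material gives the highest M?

Screen on constraints: cost ≤ 10 $/kg; max service T ≥ 199 °C; k ≥ 0.574 W/(m·K). Survivors: soda-lime glass, brass, stainless steel, gray cast iron.
In SI units:
  soda-lime glass: σ_y = 55.71 MPa, ρ = 2530 kg/m³
  brass: σ_y = 286.0 MPa, ρ = 8420 kg/m³
  stainless steel: σ_y = 462.0 MPa, ρ = 8080 kg/m³
  gray cast iron: σ_y = 149.0 MPa, ρ = 7182 kg/m³
  stainless steel: M = 57.2 kN·m/kg
  brass: M = 34.0 kN·m/kg
  soda-lime glass: M = 22.0 kN·m/kg
  gray cast iron: M = 20.7 kN·m/kg
Stainless steel has the largest M.

stainless steel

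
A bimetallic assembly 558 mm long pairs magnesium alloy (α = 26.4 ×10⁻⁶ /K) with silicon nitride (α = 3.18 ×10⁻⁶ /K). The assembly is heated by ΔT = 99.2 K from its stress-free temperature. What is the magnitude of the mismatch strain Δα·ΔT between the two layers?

2.30×10⁻³

Δα = |26.4 − 3.18|×10⁻⁶/K = 23.2×10⁻⁶/K.
Mismatch strain = Δα·ΔT = 23.2×10⁻⁶ × 99.2 = 2.30×10⁻³.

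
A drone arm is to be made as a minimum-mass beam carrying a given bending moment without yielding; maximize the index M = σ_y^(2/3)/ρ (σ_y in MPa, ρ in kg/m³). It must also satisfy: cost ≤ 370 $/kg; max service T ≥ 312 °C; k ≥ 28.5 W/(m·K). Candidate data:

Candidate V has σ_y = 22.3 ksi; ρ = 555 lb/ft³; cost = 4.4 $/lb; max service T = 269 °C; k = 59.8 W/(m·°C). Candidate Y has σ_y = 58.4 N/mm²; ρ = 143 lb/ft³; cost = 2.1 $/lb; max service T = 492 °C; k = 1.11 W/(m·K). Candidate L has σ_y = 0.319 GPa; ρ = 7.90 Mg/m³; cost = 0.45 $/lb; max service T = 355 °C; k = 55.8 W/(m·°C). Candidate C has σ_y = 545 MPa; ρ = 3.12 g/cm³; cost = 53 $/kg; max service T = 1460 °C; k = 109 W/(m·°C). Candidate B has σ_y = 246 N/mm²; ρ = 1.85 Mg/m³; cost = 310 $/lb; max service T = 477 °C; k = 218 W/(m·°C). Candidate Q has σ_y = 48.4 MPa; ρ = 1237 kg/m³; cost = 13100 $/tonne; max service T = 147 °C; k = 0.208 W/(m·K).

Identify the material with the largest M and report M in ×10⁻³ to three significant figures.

candidate C, M = 21.4×10⁻³

Screen on constraints: cost ≤ 370 $/kg; max service T ≥ 312 °C; k ≥ 28.5 W/(m·K). Survivors: candidate L, candidate C.
After converting to SI:
  candidate L: σ_y = 319.0 MPa, ρ = 7900 kg/m³
  candidate C: σ_y = 545.0 MPa, ρ = 3120 kg/m³
  candidate C: M = 21.4×10⁻³
  candidate L: M = 5.91×10⁻³
Highest index: candidate C.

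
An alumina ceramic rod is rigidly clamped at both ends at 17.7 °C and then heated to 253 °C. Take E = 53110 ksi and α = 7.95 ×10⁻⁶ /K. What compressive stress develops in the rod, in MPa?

685 MPa

E = 53110 ksi = 366.2 GPa.
ΔT = 235.3 K. Constrained thermal stress σ = E·α·ΔT = 366.2×10³ MPa × 7.95×10⁻⁶ × 235.3 = 685 MPa (compressive).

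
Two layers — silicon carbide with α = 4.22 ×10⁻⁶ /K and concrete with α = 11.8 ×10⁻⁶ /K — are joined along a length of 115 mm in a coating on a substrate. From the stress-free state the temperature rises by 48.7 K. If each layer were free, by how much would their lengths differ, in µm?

Δα = |4.22 − 11.8|×10⁻⁶/K = 7.58×10⁻⁶/K.
ΔL_mismatch = Δα·L·ΔT = 7.58×10⁻⁶ × 115.0 mm × 48.7 K = 42.5 µm.

42.5 µm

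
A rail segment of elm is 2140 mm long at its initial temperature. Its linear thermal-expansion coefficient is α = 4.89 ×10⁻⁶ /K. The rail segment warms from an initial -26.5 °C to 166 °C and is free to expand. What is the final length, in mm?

ΔT = 166 − (-26.5) = 192.5 K.
ΔL = α·L₀·ΔT = 4.89×10⁻⁶ × 2140 mm × 192.5 K = 2.01 mm.
L = L₀ + ΔL = 2140 + 2.01 = 2142.0 mm.

2142.0 mm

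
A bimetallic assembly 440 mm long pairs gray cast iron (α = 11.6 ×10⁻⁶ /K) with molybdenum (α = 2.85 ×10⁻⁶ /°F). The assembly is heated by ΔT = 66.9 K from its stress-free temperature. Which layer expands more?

molybdenum: α = 2.85×10⁻⁶/°F × 9/5 = 5.13×10⁻⁶/K.
α(gray cast iron) = 11.6×10⁻⁶/K vs α(molybdenum) = 5.13×10⁻⁶/K.
Higher α expands more for the same ΔT: gray cast iron.

gray cast iron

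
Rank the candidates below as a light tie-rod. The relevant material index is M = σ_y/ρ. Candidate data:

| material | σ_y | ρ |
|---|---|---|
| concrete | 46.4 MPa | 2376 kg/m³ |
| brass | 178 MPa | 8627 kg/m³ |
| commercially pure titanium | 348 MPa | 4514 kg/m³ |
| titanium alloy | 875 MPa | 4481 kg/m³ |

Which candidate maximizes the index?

titanium alloy

Evaluate M for each candidate:
  titanium alloy: M = 195 kN·m/kg
  commercially pure titanium: M = 77.1 kN·m/kg
  brass: M = 20.6 kN·m/kg
  concrete: M = 19.5 kN·m/kg
Highest index: titanium alloy.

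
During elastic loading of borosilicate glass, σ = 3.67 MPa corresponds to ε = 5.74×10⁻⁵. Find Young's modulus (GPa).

E = σ/ε = 3.67 MPa / 5.74×10⁻⁵ = 63940 MPa = 63.9 GPa.

63.9 GPa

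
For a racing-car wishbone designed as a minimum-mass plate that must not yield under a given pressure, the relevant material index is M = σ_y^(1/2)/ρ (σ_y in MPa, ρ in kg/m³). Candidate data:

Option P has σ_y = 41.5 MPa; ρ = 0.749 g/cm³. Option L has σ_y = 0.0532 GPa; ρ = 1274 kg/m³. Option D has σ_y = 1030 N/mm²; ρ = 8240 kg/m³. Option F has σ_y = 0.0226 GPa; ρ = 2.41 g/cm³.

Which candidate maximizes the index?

option P

After converting to SI:
  option P: σ_y = 41.50 MPa, ρ = 749.0 kg/m³
  option L: σ_y = 53.20 MPa, ρ = 1274 kg/m³
  option D: σ_y = 1030 MPa, ρ = 8240 kg/m³
  option F: σ_y = 22.60 MPa, ρ = 2410 kg/m³
  option P: M = 8.60×10⁻³
  option L: M = 5.73×10⁻³
  option D: M = 3.89×10⁻³
  option F: M = 1.97×10⁻³
The maximum is for option P.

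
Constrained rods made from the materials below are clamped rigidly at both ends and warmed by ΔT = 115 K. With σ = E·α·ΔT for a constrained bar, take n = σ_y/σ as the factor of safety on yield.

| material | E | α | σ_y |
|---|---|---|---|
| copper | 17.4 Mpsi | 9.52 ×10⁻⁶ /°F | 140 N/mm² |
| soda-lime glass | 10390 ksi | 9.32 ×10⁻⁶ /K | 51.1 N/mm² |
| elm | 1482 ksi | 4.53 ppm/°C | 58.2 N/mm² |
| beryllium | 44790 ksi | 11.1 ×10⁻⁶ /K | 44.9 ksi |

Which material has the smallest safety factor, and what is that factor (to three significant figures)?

Converting E to GPa, α to ×10⁻⁶/K, σ_y to MPa, then σ and n for each:
  copper: E = 120.0, α = 17.1, σ_y = 140.0 → σ = 236 MPa, n = 0.592
  soda-lime glass: E = 71.64, α = 9.32, σ_y = 51.10 → σ = 76.8 MPa, n = 0.666
  elm: E = 10.22, α = 4.53, σ_y = 58.20 → σ = 5.32 MPa, n = 10.9
  beryllium: E = 308.8, α = 11.1, σ_y = 309.6 → σ = 394 MPa, n = 0.785
Smallest n: copper with n = 0.592.

copper, n = 0.592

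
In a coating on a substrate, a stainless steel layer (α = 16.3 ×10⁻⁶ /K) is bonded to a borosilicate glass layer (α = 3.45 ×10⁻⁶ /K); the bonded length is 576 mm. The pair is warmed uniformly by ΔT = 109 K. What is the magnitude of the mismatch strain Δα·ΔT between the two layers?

1.40×10⁻³

Δα = |16.3 − 3.45|×10⁻⁶/K = 12.9×10⁻⁶/K.
Mismatch strain = Δα·ΔT = 12.9×10⁻⁶ × 109.0 = 1.40×10⁻³.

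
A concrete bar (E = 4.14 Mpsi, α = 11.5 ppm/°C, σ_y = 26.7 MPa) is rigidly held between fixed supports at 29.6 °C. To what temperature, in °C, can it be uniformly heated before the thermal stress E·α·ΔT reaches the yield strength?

111 °C

E = 4.14 Mpsi = 28.54 GPa.
E·α·ΔT = 26.70 MPa ⇒ ΔT = 26.70 / (28.54×10³ × 11.5×10⁻⁶) = 81.34 K.
T = 29.6 + 81.34 = 110.9 °C.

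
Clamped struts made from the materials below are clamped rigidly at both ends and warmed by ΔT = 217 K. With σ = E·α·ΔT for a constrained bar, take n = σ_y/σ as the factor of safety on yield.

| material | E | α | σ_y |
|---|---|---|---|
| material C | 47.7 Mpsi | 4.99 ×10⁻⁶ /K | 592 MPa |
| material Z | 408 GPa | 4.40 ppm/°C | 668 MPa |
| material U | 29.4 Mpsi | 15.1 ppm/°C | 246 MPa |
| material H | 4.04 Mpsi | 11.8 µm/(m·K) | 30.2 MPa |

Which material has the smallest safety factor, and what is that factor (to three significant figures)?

Per material, after unit conversion:
  material C: E = 328.9, α = 4.99, σ_y = 592.0 → σ = 356 MPa, n = 1.66
  material Z: E = 408.0, α = 4.40, σ_y = 668.0 → σ = 390 MPa, n = 1.71
  material U: E = 202.7, α = 15.1, σ_y = 246.0 → σ = 664 MPa, n = 0.370
  material H: E = 27.85, α = 11.8, σ_y = 30.20 → σ = 71.3 MPa, n = 0.423
Smallest n: material U with n = 0.370.

material U, n = 0.370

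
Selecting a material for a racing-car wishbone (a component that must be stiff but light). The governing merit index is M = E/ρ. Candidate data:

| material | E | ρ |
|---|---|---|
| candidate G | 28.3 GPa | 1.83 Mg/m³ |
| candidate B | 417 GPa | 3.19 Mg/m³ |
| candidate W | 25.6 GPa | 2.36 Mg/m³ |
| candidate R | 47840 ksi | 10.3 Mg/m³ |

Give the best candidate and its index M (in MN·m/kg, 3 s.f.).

After converting to SI:
  candidate G: E = 28.30 GPa, ρ = 1830 kg/m³
  candidate B: E = 417.0 GPa, ρ = 3190 kg/m³
  candidate W: E = 25.60 GPa, ρ = 2360 kg/m³
  candidate R: E = 329.8 GPa, ρ = 10300 kg/m³
  candidate B: M = 131 MN·m/kg
  candidate R: M = 32.0 MN·m/kg
  candidate G: M = 15.5 MN·m/kg
  candidate W: M = 10.8 MN·m/kg
Candidate B has the largest M.

candidate B, M = 131 MN·m/kg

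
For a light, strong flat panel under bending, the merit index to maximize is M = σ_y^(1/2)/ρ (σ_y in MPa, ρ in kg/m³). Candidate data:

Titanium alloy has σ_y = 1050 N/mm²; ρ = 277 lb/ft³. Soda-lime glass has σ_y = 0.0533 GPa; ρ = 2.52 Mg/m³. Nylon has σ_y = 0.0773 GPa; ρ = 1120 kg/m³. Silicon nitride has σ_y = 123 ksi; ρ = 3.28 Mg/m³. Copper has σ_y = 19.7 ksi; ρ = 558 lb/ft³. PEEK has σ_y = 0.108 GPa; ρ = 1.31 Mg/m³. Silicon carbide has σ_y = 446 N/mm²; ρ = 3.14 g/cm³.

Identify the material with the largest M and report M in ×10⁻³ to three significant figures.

silicon nitride, M = 8.88×10⁻³

After converting to SI:
  titanium alloy: σ_y = 1050 MPa, ρ = 4437 kg/m³
  soda-lime glass: σ_y = 53.30 MPa, ρ = 2520 kg/m³
  nylon: σ_y = 77.30 MPa, ρ = 1120 kg/m³
  silicon nitride: σ_y = 848.1 MPa, ρ = 3280 kg/m³
  copper: σ_y = 135.8 MPa, ρ = 8938 kg/m³
  PEEK: σ_y = 108.0 MPa, ρ = 1310 kg/m³
  silicon carbide: σ_y = 446.0 MPa, ρ = 3140 kg/m³
  silicon nitride: M = 8.88×10⁻³
  PEEK: M = 7.93×10⁻³
  nylon: M = 7.85×10⁻³
  titanium alloy: M = 7.30×10⁻³
  silicon carbide: M = 6.73×10⁻³
  soda-lime glass: M = 2.90×10⁻³
  copper: M = 1.30×10⁻³
The maximum is for silicon nitride.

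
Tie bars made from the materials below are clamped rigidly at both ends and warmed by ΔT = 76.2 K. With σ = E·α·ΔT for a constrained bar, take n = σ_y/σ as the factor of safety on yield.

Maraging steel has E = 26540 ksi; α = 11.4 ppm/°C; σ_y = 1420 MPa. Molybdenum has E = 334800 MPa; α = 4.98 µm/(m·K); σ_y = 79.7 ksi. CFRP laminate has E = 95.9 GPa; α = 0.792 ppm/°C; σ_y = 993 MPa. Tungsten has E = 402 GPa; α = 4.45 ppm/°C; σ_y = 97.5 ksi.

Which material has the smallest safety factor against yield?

Per material, after unit conversion:
  maraging steel: E = 183.0, α = 11.4, σ_y = 1420 → σ = 159 MPa, n = 8.93
  molybdenum: E = 334.8, α = 4.98, σ_y = 549.5 → σ = 127 MPa, n = 4.33
  CFRP laminate: E = 95.90, α = 0.792, σ_y = 993.0 → σ = 5.79 MPa, n = 172
  tungsten: E = 402.0, α = 4.45, σ_y = 672.2 → σ = 136 MPa, n = 4.93
Smallest n: molybdenum with n = 4.33.

molybdenum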